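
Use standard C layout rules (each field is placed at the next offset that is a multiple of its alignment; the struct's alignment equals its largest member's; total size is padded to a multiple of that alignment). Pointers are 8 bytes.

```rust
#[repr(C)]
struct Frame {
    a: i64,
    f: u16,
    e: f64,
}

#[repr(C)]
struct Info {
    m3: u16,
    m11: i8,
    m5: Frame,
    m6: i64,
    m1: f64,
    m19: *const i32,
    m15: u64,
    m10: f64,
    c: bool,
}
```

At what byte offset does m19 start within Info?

48

Frame: 0..8  a  (8B, 8-aligned); 8..10  f  (2B, 2-aligned); 10..16  -- padding (6B); 16..24  e  (8B, 8-aligned); sizeof = 24, alignof = 8
0..2  m3  (2B, 2-aligned)
2..3  m11  (1B, 1-aligned)
3..8  -- padding (5B)
8..32  m5  (24B, 8-aligned)
32..40  m6  (8B, 8-aligned)
40..48  m1  (8B, 8-aligned)
48..56  m19  (8B, 8-aligned)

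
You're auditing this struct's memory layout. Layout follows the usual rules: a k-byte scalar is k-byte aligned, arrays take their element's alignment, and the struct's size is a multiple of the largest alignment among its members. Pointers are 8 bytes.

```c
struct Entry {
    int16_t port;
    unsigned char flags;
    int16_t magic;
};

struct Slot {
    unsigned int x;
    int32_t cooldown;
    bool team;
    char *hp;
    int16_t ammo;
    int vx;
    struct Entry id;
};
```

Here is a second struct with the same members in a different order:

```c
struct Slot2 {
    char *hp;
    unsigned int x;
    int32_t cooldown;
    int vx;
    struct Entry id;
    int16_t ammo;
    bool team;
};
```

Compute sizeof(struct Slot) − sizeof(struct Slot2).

8

Entry: @0: port [2B, align 2] → 2; @2: flags [1B, align 1] → 3; +1 pad (align 2); @4: magic [2B, align 2] → 6; size 6, align 2
@0: x [4B, align 4] → 4
@4: cooldown [4B, align 4] → 8
@8: team [1B, align 1] → 9
+7 pad (align 8)
@16: hp [8B, align 8] → 24
@24: ammo [2B, align 2] → 26
+2 pad (align 4)
@28: vx [4B, align 4] → 32
@32: id [6B, align 2] → 38
+2 tail pad (align 8)
size 40, align 8
— Slot2 —
@0: hp [8B, align 8] → 8
@8: x [4B, align 4] → 12
@12: cooldown [4B, align 4] → 16
@16: vx [4B, align 4] → 20
@20: id [6B, align 2] → 26
@26: ammo [2B, align 2] → 28
@28: team [1B, align 1] → 29
+3 tail pad (align 8)
size 32, align 8
40 − 32 = 8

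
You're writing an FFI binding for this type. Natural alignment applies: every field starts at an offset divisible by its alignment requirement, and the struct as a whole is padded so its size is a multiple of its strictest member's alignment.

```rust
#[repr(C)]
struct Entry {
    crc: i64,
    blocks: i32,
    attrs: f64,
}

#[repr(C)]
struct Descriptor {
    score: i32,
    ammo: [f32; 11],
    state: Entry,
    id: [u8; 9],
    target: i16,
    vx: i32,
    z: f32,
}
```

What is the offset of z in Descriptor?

88

Entry: crc at 0 (size 8, align 8) → ends 8; blocks at 8 (size 4, align 4) → ends 12; pad 4 to align 8 for attrs; attrs at 16 (size 8, align 8) → ends 24; total 24 bytes, alignment 8
score at 0 (size 4, align 4) → ends 4
ammo at 4 (size 44, align 4) → ends 48
state at 48 (size 24, align 8) → ends 72
id at 72 (size 9, align 1) → ends 81
pad 1 to align 2 for target
target at 82 (size 2, align 2) → ends 84
vx at 84 (size 4, align 4) → ends 88
z at 88 (size 4, align 4) → ends 92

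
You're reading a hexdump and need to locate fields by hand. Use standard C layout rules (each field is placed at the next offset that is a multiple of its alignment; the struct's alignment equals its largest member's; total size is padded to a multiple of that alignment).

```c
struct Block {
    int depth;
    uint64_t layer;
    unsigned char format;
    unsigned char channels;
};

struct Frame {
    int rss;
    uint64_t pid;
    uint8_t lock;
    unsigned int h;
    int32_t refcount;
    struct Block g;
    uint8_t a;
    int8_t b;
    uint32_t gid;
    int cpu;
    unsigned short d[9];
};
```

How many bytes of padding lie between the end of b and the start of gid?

2

Block: @0: depth [4B, align 4] → 4; +4 pad (align 8); @8: layer [8B, align 8] → 16; @16: format [1B, align 1] → 17; @17: channels [1B, align 1] → 18; +6 tail pad (align 8); size 24, align 8
@0: rss [4B, align 4] → 4
+4 pad (align 8)
@8: pid [8B, align 8] → 16
@16: lock [1B, align 1] → 17
+3 pad (align 4)
@20: h [4B, align 4] → 24
@24: refcount [4B, align 4] → 28
+4 pad (align 8)
@32: g [24B, align 8] → 56
@56: a [1B, align 1] → 57
@57: b [1B, align 1] → 58
+2 pad (align 4)
@60: gid [4B, align 4] → 64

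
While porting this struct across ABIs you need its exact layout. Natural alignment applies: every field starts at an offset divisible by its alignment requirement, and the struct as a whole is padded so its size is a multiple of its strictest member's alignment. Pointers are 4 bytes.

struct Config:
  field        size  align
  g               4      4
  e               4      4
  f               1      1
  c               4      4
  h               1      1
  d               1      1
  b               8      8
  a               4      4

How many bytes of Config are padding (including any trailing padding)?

13

0..4  g  (4B, 4-aligned)
4..8  e  (4B, 4-aligned)
8..9  f  (1B, 1-aligned)
9..12  -- padding (3B)
12..16  c  (4B, 4-aligned)
16..17  h  (1B, 1-aligned)
17..18  d  (1B, 1-aligned)
18..24  -- padding (6B)
24..32  b  (8B, 8-aligned)
32..36  a  (4B, 4-aligned)
36..40  -- tail padding (4B)
sizeof = 40, alignof = 8
data bytes 27, size 40 → padding 13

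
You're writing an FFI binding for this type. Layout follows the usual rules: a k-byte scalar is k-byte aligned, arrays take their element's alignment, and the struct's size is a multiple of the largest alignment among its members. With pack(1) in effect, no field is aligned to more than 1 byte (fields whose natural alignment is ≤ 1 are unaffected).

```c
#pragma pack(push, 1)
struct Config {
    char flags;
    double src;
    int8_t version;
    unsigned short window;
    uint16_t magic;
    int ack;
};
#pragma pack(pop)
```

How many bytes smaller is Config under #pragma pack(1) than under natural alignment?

14

natural layout:
  flags at 0 (size 1, align 1) → ends 1
  pad 7 to align 8 for src
  src at 8 (size 8, align 8) → ends 16
  version at 16 (size 1, align 1) → ends 17
  pad 1 to align 2 for window
  window at 18 (size 2, align 2) → ends 20
  magic at 20 (size 2, align 2) → ends 22
  pad 2 to align 4 for ack
  ack at 24 (size 4, align 4) → ends 28
  tail pad 4 to reach multiple of 8
  total 32 bytes, alignment 8
packed(1) layout:
  flags at 0 (size 1, align 1) → ends 1
  src at 1 (size 8, align 1) → ends 9
  version at 9 (size 1, align 1) → ends 10
  window at 10 (size 2, align 1) → ends 12
  magic at 12 (size 2, align 1) → ends 14
  ack at 14 (size 4, align 1) → ends 18
  total 18 bytes, alignment 1
32 − 18 = 14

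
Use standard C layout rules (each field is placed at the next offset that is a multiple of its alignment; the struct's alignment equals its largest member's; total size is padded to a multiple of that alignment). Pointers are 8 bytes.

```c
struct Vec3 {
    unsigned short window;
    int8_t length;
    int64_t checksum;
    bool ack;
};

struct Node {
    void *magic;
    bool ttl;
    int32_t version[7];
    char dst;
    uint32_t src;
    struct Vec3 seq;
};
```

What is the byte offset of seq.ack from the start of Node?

Vec3: 0..2  window  (2B, 2-aligned); 2..3  length  (1B, 1-aligned); 3..8  -- padding (5B); 8..16  checksum  (8B, 8-aligned); 16..17  ack  (1B, 1-aligned); 17..24  -- tail padding (7B); sizeof = 24, alignof = 8
0..8  magic  (8B, 8-aligned)
8..9  ttl  (1B, 1-aligned)
9..12  -- padding (3B)
12..40  version  (28B, 4-aligned)
40..41  dst  (1B, 1-aligned)
41..44  -- padding (3B)
44..48  src  (4B, 4-aligned)
48..72  seq  (24B, 8-aligned)
within Vec3: ack at 16
48 + 16 = 64

64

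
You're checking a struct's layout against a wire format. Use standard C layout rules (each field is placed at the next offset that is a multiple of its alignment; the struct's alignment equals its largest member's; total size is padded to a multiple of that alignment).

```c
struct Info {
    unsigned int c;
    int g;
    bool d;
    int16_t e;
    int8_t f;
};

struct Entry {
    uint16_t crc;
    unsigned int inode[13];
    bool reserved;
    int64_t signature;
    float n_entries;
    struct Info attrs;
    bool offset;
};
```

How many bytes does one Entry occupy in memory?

96 bytes

Info: @0: c [4B, align 4] → 4; @4: g [4B, align 4] → 8; @8: d [1B, align 1] → 9; +1 pad (align 2); @10: e [2B, align 2] → 12; @12: f [1B, align 1] → 13; +3 tail pad (align 4); size 16, align 4
@0: crc [2B, align 2] → 2
+2 pad (align 4)
@4: inode [52B, align 4] → 56
@56: reserved [1B, align 1] → 57
+7 pad (align 8)
@64: signature [8B, align 8] → 72
@72: n_entries [4B, align 4] → 76
@76: attrs [16B, align 4] → 92
@92: offset [1B, align 1] → 93
+3 tail pad (align 8)
size 96, align 8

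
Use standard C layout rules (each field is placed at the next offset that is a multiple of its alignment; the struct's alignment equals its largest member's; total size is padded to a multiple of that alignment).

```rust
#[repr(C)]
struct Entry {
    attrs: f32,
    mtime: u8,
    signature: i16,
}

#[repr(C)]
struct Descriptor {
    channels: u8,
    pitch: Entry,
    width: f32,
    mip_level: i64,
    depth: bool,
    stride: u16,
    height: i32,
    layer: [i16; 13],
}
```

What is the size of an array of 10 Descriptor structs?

Entry: @0: attrs [4B, align 4] → 4; @4: mtime [1B, align 1] → 5; +1 pad (align 2); @6: signature [2B, align 2] → 8; size 8, align 4
@0: channels [1B, align 1] → 1
+3 pad (align 4)
@4: pitch [8B, align 4] → 12
@12: width [4B, align 4] → 16
@16: mip_level [8B, align 8] → 24
@24: depth [1B, align 1] → 25
+1 pad (align 2)
@26: stride [2B, align 2] → 28
@28: height [4B, align 4] → 32
@32: layer [26B, align 2] → 58
+6 tail pad (align 8)
size 64, align 8
array of 10: 10 × 64 = 640

640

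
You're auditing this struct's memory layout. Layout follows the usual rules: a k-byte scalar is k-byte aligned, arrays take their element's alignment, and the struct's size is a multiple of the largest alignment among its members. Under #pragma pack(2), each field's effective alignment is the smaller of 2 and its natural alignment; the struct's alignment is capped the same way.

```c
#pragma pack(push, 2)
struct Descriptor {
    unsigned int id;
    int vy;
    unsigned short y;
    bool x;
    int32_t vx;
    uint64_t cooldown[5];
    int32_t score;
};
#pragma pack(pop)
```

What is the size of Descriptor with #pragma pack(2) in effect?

60

id at 0 (size 4, align 2) → ends 4
vy at 4 (size 4, align 2) → ends 8
y at 8 (size 2, align 2) → ends 10
x at 10 (size 1, align 1) → ends 11
pad 1 to align 2 for vx
vx at 12 (size 4, align 2) → ends 16
cooldown at 16 (size 40, align 2) → ends 56
score at 56 (size 4, align 2) → ends 60
total 60 bytes, alignment 2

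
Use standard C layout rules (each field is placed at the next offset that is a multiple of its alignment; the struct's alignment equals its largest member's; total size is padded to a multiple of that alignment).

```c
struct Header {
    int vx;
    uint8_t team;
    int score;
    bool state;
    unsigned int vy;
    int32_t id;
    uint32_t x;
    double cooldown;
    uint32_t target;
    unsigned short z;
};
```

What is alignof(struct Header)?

member alignments: vx=4, team=1, score=4, state=1, vy=4, id=4, x=4, cooldown=8, target=4, z=2
max = 8

8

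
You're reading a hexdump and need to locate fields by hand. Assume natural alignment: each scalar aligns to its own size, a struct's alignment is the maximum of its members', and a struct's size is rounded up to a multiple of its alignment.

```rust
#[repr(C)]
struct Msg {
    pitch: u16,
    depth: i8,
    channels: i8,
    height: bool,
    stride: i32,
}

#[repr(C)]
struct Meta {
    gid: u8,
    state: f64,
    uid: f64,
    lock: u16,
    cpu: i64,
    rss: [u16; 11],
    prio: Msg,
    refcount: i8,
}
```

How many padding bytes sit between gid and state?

7

Msg: pitch at 0 (size 2, align 2) → ends 2; depth at 2 (size 1, align 1) → ends 3; channels at 3 (size 1, align 1) → ends 4; height at 4 (size 1, align 1) → ends 5; pad 3 to align 4 for stride; stride at 8 (size 4, align 4) → ends 12; total 12 bytes, alignment 4
gid at 0 (size 1, align 1) → ends 1
pad 7 to align 8 for state
state at 8 (size 8, align 8) → ends 16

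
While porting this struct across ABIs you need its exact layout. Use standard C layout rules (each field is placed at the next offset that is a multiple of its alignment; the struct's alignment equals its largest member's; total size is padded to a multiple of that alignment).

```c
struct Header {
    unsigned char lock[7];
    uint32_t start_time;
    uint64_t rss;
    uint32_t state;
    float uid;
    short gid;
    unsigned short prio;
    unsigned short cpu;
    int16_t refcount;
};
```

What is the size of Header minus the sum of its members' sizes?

@0: lock [7B, align 1] → 7
+1 pad (align 4)
@8: start_time [4B, align 4] → 12
+4 pad (align 8)
@16: rss [8B, align 8] → 24
@24: state [4B, align 4] → 28
@28: uid [4B, align 4] → 32
@32: gid [2B, align 2] → 34
@34: prio [2B, align 2] → 36
@36: cpu [2B, align 2] → 38
@38: refcount [2B, align 2] → 40
size 40, align 8
data bytes 35, size 40 → padding 5

5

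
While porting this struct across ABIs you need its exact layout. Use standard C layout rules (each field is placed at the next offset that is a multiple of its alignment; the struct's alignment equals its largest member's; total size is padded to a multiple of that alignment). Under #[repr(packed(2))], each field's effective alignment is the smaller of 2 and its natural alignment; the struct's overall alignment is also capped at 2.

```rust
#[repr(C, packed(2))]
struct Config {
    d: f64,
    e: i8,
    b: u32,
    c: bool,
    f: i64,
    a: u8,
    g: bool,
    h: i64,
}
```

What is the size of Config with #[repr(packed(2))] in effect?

0..8  d  (8B, 2-aligned)
8..9  e  (1B, 1-aligned)
9..10  -- padding (1B)
10..14  b  (4B, 2-aligned)
14..15  c  (1B, 1-aligned)
15..16  -- padding (1B)
16..24  f  (8B, 2-aligned)
24..25  a  (1B, 1-aligned)
25..26  g  (1B, 1-aligned)
26..34  h  (8B, 2-aligned)
sizeof = 34, alignof = 2

34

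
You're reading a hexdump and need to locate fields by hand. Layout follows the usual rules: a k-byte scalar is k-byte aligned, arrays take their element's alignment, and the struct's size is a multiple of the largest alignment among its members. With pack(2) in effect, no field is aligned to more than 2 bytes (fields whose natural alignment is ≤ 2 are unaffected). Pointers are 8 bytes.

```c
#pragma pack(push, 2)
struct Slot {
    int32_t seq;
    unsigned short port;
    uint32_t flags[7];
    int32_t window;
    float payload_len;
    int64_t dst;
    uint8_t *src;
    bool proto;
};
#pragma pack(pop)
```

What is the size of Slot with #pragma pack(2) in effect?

60

0..4  seq  (4B, 2-aligned)
4..6  port  (2B, 2-aligned)
6..34  flags  (28B, 2-aligned)
34..38  window  (4B, 2-aligned)
38..42  payload_len  (4B, 2-aligned)
42..50  dst  (8B, 2-aligned)
50..58  src  (8B, 2-aligned)
58..59  proto  (1B, 1-aligned)
59..60  -- tail padding (1B)
sizeof = 60, alignof = 2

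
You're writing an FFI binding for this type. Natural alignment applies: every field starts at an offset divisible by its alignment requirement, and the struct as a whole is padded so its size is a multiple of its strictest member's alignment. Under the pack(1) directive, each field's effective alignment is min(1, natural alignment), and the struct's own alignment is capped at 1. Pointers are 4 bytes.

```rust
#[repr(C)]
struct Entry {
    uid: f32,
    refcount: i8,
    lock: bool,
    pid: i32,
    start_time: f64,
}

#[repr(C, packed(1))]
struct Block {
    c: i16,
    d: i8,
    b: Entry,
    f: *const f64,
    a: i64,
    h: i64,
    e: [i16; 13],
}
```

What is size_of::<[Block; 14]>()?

1022

Entry: uid at 0 (size 4, align 4) → ends 4; refcount at 4 (size 1, align 1) → ends 5; lock at 5 (size 1, align 1) → ends 6; pad 2 to align 4 for pid; pid at 8 (size 4, align 4) → ends 12; pad 4 to align 8 for start_time; start_time at 16 (size 8, align 8) → ends 24; total 24 bytes, alignment 8
c at 0 (size 2, align 1) → ends 2
d at 2 (size 1, align 1) → ends 3
b at 3 (size 24, align 1) → ends 27
f at 27 (size 4, align 1) → ends 31
a at 31 (size 8, align 1) → ends 39
h at 39 (size 8, align 1) → ends 47
e at 47 (size 26, align 1) → ends 73
total 73 bytes, alignment 1
array of 14: 14 × 73 = 1022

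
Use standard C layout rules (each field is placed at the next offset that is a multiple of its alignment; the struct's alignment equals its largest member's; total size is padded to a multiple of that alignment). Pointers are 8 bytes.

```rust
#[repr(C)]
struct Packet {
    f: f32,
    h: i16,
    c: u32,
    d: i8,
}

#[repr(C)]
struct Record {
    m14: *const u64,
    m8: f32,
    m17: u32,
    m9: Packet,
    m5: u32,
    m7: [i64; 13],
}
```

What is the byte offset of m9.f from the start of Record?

16

Packet: @0: f [4B, align 4] → 4; @4: h [2B, align 2] → 6; +2 pad (align 4); @8: c [4B, align 4] → 12; @12: d [1B, align 1] → 13; +3 tail pad (align 4); size 16, align 4
@0: m14 [8B, align 8] → 8
@8: m8 [4B, align 4] → 12
@12: m17 [4B, align 4] → 16
@16: m9 [16B, align 4] → 32
within Packet: f at 0
16 + 0 = 16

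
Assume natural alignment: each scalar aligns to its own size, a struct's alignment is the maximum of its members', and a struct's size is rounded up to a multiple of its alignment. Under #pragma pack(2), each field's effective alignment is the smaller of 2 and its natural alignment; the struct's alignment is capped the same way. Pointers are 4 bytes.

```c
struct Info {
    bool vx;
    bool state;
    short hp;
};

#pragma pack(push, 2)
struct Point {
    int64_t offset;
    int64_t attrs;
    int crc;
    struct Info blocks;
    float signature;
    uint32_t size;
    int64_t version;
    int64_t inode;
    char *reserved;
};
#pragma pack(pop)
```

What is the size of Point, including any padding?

52

Info: vx at 0 (size 1, align 1) → ends 1; state at 1 (size 1, align 1) → ends 2; hp at 2 (size 2, align 2) → ends 4; total 4 bytes, alignment 2
offset at 0 (size 8, align 2) → ends 8
attrs at 8 (size 8, align 2) → ends 16
crc at 16 (size 4, align 2) → ends 20
blocks at 20 (size 4, align 2) → ends 24
signature at 24 (size 4, align 2) → ends 28
size at 28 (size 4, align 2) → ends 32
version at 32 (size 8, align 2) → ends 40
inode at 40 (size 8, align 2) → ends 48
reserved at 48 (size 4, align 2) → ends 52
total 52 bytes, alignment 2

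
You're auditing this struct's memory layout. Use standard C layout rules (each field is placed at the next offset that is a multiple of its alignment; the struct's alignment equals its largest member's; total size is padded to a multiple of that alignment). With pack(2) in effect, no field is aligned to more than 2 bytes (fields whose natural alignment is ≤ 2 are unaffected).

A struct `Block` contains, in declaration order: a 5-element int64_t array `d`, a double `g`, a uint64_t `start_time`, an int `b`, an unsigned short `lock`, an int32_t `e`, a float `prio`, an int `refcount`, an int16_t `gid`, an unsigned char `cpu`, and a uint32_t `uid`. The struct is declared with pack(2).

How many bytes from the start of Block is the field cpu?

76

0..40  d  (40B, 2-aligned)
40..48  g  (8B, 2-aligned)
48..56  start_time  (8B, 2-aligned)
56..60  b  (4B, 2-aligned)
60..62  lock  (2B, 2-aligned)
62..66  e  (4B, 2-aligned)
66..70  prio  (4B, 2-aligned)
70..74  refcount  (4B, 2-aligned)
74..76  gid  (2B, 2-aligned)
76..77  cpu  (1B, 1-aligned)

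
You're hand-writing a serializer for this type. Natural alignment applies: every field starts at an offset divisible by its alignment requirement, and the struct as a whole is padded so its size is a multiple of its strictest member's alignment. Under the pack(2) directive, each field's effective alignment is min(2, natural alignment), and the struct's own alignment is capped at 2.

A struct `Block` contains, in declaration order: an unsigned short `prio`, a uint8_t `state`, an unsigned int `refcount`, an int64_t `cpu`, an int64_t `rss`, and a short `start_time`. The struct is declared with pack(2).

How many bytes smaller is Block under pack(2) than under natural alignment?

natural layout:
  prio at 0 (size 2, align 2) → ends 2
  state at 2 (size 1, align 1) → ends 3
  pad 1 to align 4 for refcount
  refcount at 4 (size 4, align 4) → ends 8
  cpu at 8 (size 8, align 8) → ends 16
  rss at 16 (size 8, align 8) → ends 24
  start_time at 24 (size 2, align 2) → ends 26
  tail pad 6 to reach multiple of 8
  total 32 bytes, alignment 8
packed(2) layout:
  prio at 0 (size 2, align 2) → ends 2
  state at 2 (size 1, align 1) → ends 3
  pad 1 to align 2 for refcount
  refcount at 4 (size 4, align 2) → ends 8
  cpu at 8 (size 8, align 2) → ends 16
  rss at 16 (size 8, align 2) → ends 24
  start_time at 24 (size 2, align 2) → ends 26
  total 26 bytes, alignment 2
32 − 26 = 6

6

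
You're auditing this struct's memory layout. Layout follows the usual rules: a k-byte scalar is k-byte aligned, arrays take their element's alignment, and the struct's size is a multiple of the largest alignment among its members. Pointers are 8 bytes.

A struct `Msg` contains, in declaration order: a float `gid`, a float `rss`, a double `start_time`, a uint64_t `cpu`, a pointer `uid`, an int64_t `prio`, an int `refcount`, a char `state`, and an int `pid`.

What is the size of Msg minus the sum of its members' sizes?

0..4  gid  (4B, 4-aligned)
4..8  rss  (4B, 4-aligned)
8..16  start_time  (8B, 8-aligned)
16..24  cpu  (8B, 8-aligned)
24..32  uid  (8B, 8-aligned)
32..40  prio  (8B, 8-aligned)
40..44  refcount  (4B, 4-aligned)
44..45  state  (1B, 1-aligned)
45..48  -- padding (3B)
48..52  pid  (4B, 4-aligned)
52..56  -- tail padding (4B)
sizeof = 56, alignof = 8
data bytes 49, size 56 → padding 7

7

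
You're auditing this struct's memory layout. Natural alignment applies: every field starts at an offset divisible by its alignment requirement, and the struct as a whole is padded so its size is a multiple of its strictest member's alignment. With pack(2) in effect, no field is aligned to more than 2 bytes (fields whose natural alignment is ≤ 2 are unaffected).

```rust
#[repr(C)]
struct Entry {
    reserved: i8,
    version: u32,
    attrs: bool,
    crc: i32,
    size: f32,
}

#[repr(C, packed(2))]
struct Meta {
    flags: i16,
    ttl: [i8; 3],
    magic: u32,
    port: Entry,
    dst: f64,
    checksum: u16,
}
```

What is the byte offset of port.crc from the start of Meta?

Entry: @0: reserved [1B, align 1] → 1; +3 pad (align 4); @4: version [4B, align 4] → 8; @8: attrs [1B, align 1] → 9; +3 pad (align 4); @12: crc [4B, align 4] → 16; @16: size [4B, align 4] → 20; size 20, align 4
@0: flags [2B, align 2] → 2
@2: ttl [3B, align 1] → 5
+1 pad (align 2)
@6: magic [4B, align 2] → 10
@10: port [20B, align 2] → 30
within Entry: crc at 12
10 + 12 = 22

22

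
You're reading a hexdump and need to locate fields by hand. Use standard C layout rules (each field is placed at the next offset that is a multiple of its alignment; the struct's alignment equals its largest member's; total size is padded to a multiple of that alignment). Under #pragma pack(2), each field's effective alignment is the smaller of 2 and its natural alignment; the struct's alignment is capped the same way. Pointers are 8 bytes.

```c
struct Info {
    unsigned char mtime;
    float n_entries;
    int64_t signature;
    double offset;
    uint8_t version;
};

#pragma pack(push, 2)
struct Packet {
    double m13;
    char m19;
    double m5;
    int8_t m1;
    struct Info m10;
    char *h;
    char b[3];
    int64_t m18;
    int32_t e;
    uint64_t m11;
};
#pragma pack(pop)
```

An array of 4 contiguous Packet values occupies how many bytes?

336

Info: 0..1  mtime  (1B, 1-aligned); 1..4  -- padding (3B); 4..8  n_entries  (4B, 4-aligned); 8..16  signature  (8B, 8-aligned); 16..24  offset  (8B, 8-aligned); 24..25  version  (1B, 1-aligned); 25..32  -- tail padding (7B); sizeof = 32, alignof = 8
0..8  m13  (8B, 2-aligned)
8..9  m19  (1B, 1-aligned)
9..10  -- padding (1B)
10..18  m5  (8B, 2-aligned)
18..19  m1  (1B, 1-aligned)
19..20  -- padding (1B)
20..52  m10  (32B, 2-aligned)
52..60  h  (8B, 2-aligned)
60..63  b  (3B, 1-aligned)
63..64  -- padding (1B)
64..72  m18  (8B, 2-aligned)
72..76  e  (4B, 2-aligned)
76..84  m11  (8B, 2-aligned)
sizeof = 84, alignof = 2
array of 4: 4 × 84 = 336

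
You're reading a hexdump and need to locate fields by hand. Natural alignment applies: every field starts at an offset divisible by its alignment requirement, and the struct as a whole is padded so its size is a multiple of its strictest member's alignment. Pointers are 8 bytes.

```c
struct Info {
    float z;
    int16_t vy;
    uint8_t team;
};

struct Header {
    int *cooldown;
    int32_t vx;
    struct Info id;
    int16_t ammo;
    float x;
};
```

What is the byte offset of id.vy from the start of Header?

16

Info: z at 0 (size 4, align 4) → ends 4; vy at 4 (size 2, align 2) → ends 6; team at 6 (size 1, align 1) → ends 7; tail pad 1 to reach multiple of 4; total 8 bytes, alignment 4
cooldown at 0 (size 8, align 8) → ends 8
vx at 8 (size 4, align 4) → ends 12
id at 12 (size 8, align 4) → ends 20
within Info: vy at 4
12 + 4 = 16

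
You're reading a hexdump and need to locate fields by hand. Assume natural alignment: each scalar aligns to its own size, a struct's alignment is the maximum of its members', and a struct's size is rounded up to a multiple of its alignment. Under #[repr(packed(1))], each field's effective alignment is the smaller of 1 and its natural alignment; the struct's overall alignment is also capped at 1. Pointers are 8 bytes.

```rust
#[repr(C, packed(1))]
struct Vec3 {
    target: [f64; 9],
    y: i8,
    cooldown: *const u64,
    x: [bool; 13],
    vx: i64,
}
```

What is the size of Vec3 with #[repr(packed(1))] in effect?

102

0..72  target  (72B, 1-aligned)
72..73  y  (1B, 1-aligned)
73..81  cooldown  (8B, 1-aligned)
81..94  x  (13B, 1-aligned)
94..102  vx  (8B, 1-aligned)
sizeof = 102, alignof = 1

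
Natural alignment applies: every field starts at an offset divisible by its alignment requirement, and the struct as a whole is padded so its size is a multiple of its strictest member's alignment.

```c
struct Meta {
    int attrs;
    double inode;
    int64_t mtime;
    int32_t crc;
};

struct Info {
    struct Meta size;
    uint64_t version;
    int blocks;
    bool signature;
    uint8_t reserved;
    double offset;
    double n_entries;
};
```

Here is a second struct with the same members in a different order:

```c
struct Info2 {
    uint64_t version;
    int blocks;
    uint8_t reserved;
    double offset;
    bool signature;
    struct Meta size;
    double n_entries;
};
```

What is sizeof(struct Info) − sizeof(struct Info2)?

-8

Meta: @0: attrs [4B, align 4] → 4; +4 pad (align 8); @8: inode [8B, align 8] → 16; @16: mtime [8B, align 8] → 24; @24: crc [4B, align 4] → 28; +4 tail pad (align 8); size 32, align 8
@0: size [32B, align 8] → 32
@32: version [8B, align 8] → 40
@40: blocks [4B, align 4] → 44
@44: signature [1B, align 1] → 45
@45: reserved [1B, align 1] → 46
+2 pad (align 8)
@48: offset [8B, align 8] → 56
@56: n_entries [8B, align 8] → 64
size 64, align 8
— Info2 —
@0: version [8B, align 8] → 8
@8: blocks [4B, align 4] → 12
@12: reserved [1B, align 1] → 13
+3 pad (align 8)
@16: offset [8B, align 8] → 24
@24: signature [1B, align 1] → 25
+7 pad (align 8)
@32: size [32B, align 8] → 64
@64: n_entries [8B, align 8] → 72
size 72, align 8
64 − 72 = -8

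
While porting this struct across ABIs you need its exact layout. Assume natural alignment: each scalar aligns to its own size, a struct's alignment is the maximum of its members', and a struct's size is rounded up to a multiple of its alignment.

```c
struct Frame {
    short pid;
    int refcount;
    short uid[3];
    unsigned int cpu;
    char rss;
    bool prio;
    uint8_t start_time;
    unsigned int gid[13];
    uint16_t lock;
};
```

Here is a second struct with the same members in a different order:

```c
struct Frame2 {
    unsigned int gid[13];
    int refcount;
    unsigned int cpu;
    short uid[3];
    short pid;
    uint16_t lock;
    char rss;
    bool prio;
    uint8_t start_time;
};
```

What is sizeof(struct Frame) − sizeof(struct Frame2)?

4

0..2  pid  (2B, 2-aligned)
2..4  -- padding (2B)
4..8  refcount  (4B, 4-aligned)
8..14  uid  (6B, 2-aligned)
14..16  -- padding (2B)
16..20  cpu  (4B, 4-aligned)
20..21  rss  (1B, 1-aligned)
21..22  prio  (1B, 1-aligned)
22..23  start_time  (1B, 1-aligned)
23..24  -- padding (1B)
24..76  gid  (52B, 4-aligned)
76..78  lock  (2B, 2-aligned)
78..80  -- tail padding (2B)
sizeof = 80, alignof = 4
— Frame2 —
0..52  gid  (52B, 4-aligned)
52..56  refcount  (4B, 4-aligned)
56..60  cpu  (4B, 4-aligned)
60..66  uid  (6B, 2-aligned)
66..68  pid  (2B, 2-aligned)
68..70  lock  (2B, 2-aligned)
70..71  rss  (1B, 1-aligned)
71..72  prio  (1B, 1-aligned)
72..73  start_time  (1B, 1-aligned)
73..76  -- tail padding (3B)
sizeof = 76, alignof = 4
80 − 76 = 4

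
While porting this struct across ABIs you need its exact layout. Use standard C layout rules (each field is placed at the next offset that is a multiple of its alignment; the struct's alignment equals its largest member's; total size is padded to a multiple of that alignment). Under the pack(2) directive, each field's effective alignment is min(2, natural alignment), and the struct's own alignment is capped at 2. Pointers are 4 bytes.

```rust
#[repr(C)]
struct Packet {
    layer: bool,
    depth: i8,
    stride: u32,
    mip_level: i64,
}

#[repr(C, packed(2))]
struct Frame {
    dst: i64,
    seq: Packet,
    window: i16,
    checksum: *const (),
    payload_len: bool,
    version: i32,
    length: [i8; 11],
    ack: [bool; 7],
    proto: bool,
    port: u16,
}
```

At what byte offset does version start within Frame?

32

Packet: layer at 0 (size 1, align 1) → ends 1; depth at 1 (size 1, align 1) → ends 2; pad 2 to align 4 for stride; stride at 4 (size 4, align 4) → ends 8; mip_level at 8 (size 8, align 8) → ends 16; total 16 bytes, alignment 8
dst at 0 (size 8, align 2) → ends 8
seq at 8 (size 16, align 2) → ends 24
window at 24 (size 2, align 2) → ends 26
checksum at 26 (size 4, align 2) → ends 30
payload_len at 30 (size 1, align 1) → ends 31
pad 1 to align 2 for version
version at 32 (size 4, align 2) → ends 36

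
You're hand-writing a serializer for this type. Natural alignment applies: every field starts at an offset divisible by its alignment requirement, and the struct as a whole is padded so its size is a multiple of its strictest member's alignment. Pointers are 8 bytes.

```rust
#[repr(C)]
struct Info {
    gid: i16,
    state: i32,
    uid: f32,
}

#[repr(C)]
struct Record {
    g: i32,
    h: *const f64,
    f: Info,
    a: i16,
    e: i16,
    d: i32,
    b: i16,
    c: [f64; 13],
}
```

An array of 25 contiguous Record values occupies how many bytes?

Info: 0..2  gid  (2B, 2-aligned); 2..4  -- padding (2B); 4..8  state  (4B, 4-aligned); 8..12  uid  (4B, 4-aligned); sizeof = 12, alignof = 4
0..4  g  (4B, 4-aligned)
4..8  -- padding (4B)
8..16  h  (8B, 8-aligned)
16..28  f  (12B, 4-aligned)
28..30  a  (2B, 2-aligned)
30..32  e  (2B, 2-aligned)
32..36  d  (4B, 4-aligned)
36..38  b  (2B, 2-aligned)
38..40  -- padding (2B)
40..144  c  (104B, 8-aligned)
sizeof = 144, alignof = 8
array of 25: 25 × 144 = 3600

3600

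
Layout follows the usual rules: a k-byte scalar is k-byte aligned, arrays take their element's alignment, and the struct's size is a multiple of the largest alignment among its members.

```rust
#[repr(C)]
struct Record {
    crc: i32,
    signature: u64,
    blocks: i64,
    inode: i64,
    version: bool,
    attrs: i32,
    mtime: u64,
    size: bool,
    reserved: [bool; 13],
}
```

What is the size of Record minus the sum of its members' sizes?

9

@0: crc [4B, align 4] → 4
+4 pad (align 8)
@8: signature [8B, align 8] → 16
@16: blocks [8B, align 8] → 24
@24: inode [8B, align 8] → 32
@32: version [1B, align 1] → 33
+3 pad (align 4)
@36: attrs [4B, align 4] → 40
@40: mtime [8B, align 8] → 48
@48: size [1B, align 1] → 49
@49: reserved [13B, align 1] → 62
+2 tail pad (align 8)
size 64, align 8
data bytes 55, size 64 → padding 9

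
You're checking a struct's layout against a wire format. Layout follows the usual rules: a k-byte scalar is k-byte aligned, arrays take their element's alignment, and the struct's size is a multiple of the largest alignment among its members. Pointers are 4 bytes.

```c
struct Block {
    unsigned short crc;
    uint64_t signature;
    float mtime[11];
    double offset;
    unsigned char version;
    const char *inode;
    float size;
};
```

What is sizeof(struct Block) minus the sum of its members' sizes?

17

@0: crc [2B, align 2] → 2
+6 pad (align 8)
@8: signature [8B, align 8] → 16
@16: mtime [44B, align 4] → 60
+4 pad (align 8)
@64: offset [8B, align 8] → 72
@72: version [1B, align 1] → 73
+3 pad (align 4)
@76: inode [4B, align 4] → 80
@80: size [4B, align 4] → 84
+4 tail pad (align 8)
size 88, align 8
data bytes 71, size 88 → padding 17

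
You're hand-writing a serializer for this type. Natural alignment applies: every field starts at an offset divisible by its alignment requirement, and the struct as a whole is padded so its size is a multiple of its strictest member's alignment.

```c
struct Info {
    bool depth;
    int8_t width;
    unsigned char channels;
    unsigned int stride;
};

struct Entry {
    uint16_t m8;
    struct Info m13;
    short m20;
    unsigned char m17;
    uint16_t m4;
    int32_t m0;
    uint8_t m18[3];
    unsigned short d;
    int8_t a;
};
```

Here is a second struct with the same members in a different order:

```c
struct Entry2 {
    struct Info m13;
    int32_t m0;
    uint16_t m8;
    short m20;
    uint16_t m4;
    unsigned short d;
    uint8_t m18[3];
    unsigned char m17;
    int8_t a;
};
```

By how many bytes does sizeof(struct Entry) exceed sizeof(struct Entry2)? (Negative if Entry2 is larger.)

Info: 0..1  depth  (1B, 1-aligned); 1..2  width  (1B, 1-aligned); 2..3  channels  (1B, 1-aligned); 3..4  -- padding (1B); 4..8  stride  (4B, 4-aligned); sizeof = 8, alignof = 4
0..2  m8  (2B, 2-aligned)
2..4  -- padding (2B)
4..12  m13  (8B, 4-aligned)
12..14  m20  (2B, 2-aligned)
14..15  m17  (1B, 1-aligned)
15..16  -- padding (1B)
16..18  m4  (2B, 2-aligned)
18..20  -- padding (2B)
20..24  m0  (4B, 4-aligned)
24..27  m18  (3B, 1-aligned)
27..28  -- padding (1B)
28..30  d  (2B, 2-aligned)
30..31  a  (1B, 1-aligned)
31..32  -- tail padding (1B)
sizeof = 32, alignof = 4
— Entry2 —
0..8  m13  (8B, 4-aligned)
8..12  m0  (4B, 4-aligned)
12..14  m8  (2B, 2-aligned)
14..16  m20  (2B, 2-aligned)
16..18  m4  (2B, 2-aligned)
18..20  d  (2B, 2-aligned)
20..23  m18  (3B, 1-aligned)
23..24  m17  (1B, 1-aligned)
24..25  a  (1B, 1-aligned)
25..28  -- tail padding (3B)
sizeof = 28, alignof = 4
32 − 28 = 4

4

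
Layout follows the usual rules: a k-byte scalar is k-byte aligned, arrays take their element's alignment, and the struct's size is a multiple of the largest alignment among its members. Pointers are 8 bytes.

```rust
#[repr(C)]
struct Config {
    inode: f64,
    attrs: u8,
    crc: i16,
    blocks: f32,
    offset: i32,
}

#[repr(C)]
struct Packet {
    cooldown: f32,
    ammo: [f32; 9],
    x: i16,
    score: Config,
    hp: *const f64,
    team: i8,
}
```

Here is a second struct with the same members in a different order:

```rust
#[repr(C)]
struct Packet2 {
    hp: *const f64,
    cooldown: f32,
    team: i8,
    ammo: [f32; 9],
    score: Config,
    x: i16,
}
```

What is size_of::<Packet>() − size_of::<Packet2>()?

0

Config: inode at 0 (size 8, align 8) → ends 8; attrs at 8 (size 1, align 1) → ends 9; pad 1 to align 2 for crc; crc at 10 (size 2, align 2) → ends 12; blocks at 12 (size 4, align 4) → ends 16; offset at 16 (size 4, align 4) → ends 20; tail pad 4 to reach multiple of 8; total 24 bytes, alignment 8
cooldown at 0 (size 4, align 4) → ends 4
ammo at 4 (size 36, align 4) → ends 40
x at 40 (size 2, align 2) → ends 42
pad 6 to align 8 for score
score at 48 (size 24, align 8) → ends 72
hp at 72 (size 8, align 8) → ends 80
team at 80 (size 1, align 1) → ends 81
tail pad 7 to reach multiple of 8
total 88 bytes, alignment 8
— Packet2 —
hp at 0 (size 8, align 8) → ends 8
cooldown at 8 (size 4, align 4) → ends 12
team at 12 (size 1, align 1) → ends 13
pad 3 to align 4 for ammo
ammo at 16 (size 36, align 4) → ends 52
pad 4 to align 8 for score
score at 56 (size 24, align 8) → ends 80
x at 80 (size 2, align 2) → ends 82
tail pad 6 to reach multiple of 8
total 88 bytes, alignment 8
88 − 88 = 0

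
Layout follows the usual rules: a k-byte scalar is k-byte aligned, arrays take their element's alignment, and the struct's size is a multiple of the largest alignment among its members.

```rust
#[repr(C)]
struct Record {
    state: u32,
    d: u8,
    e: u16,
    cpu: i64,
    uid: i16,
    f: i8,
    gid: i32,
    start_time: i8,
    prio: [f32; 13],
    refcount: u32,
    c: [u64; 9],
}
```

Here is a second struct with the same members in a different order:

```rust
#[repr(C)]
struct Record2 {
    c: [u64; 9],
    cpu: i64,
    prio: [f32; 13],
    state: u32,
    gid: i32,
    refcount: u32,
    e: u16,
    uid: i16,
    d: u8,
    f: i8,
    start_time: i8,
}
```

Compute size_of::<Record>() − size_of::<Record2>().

8

@0: state [4B, align 4] → 4
@4: d [1B, align 1] → 5
+1 pad (align 2)
@6: e [2B, align 2] → 8
@8: cpu [8B, align 8] → 16
@16: uid [2B, align 2] → 18
@18: f [1B, align 1] → 19
+1 pad (align 4)
@20: gid [4B, align 4] → 24
@24: start_time [1B, align 1] → 25
+3 pad (align 4)
@28: prio [52B, align 4] → 80
@80: refcount [4B, align 4] → 84
+4 pad (align 8)
@88: c [72B, align 8] → 160
size 160, align 8
— Record2 —
@0: c [72B, align 8] → 72
@72: cpu [8B, align 8] → 80
@80: prio [52B, align 4] → 132
@132: state [4B, align 4] → 136
@136: gid [4B, align 4] → 140
@140: refcount [4B, align 4] → 144
@144: e [2B, align 2] → 146
@146: uid [2B, align 2] → 148
@148: d [1B, align 1] → 149
@149: f [1B, align 1] → 150
@150: start_time [1B, align 1] → 151
+1 tail pad (align 8)
size 152, align 8
160 − 152 = 8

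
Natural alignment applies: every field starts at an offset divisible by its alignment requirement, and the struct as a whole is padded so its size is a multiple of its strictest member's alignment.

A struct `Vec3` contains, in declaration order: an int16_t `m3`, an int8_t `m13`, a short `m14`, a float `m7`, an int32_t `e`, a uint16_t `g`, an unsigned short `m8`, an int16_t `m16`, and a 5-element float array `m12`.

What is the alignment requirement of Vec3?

member alignments: m3=2, m13=1, m14=2, m7=4, e=4, g=2, m8=2, m16=2, m12=4
max = 4

4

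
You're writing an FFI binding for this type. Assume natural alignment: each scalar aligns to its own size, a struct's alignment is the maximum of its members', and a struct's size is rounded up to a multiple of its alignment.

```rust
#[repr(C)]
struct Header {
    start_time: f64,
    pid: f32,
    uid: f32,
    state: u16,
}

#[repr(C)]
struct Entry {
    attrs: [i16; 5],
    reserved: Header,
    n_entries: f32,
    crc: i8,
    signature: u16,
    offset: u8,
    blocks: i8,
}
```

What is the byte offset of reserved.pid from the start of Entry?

Header: 0..8  start_time  (8B, 8-aligned); 8..12  pid  (4B, 4-aligned); 12..16  uid  (4B, 4-aligned); 16..18  state  (2B, 2-aligned); 18..24  -- tail padding (6B); sizeof = 24, alignof = 8
0..10  attrs  (10B, 2-aligned)
10..16  -- padding (6B)
16..40  reserved  (24B, 8-aligned)
within Header: pid at 8
16 + 8 = 24

24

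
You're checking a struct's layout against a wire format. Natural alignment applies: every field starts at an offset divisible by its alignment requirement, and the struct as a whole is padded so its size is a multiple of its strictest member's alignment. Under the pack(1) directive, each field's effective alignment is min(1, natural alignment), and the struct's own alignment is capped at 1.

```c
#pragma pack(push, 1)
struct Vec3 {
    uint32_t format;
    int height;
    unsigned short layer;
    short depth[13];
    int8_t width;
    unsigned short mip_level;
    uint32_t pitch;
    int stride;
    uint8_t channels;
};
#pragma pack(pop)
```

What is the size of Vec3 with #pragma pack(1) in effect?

format at 0 (size 4, align 1) → ends 4
height at 4 (size 4, align 1) → ends 8
layer at 8 (size 2, align 1) → ends 10
depth at 10 (size 26, align 1) → ends 36
width at 36 (size 1, align 1) → ends 37
mip_level at 37 (size 2, align 1) → ends 39
pitch at 39 (size 4, align 1) → ends 43
stride at 43 (size 4, align 1) → ends 47
channels at 47 (size 1, align 1) → ends 48
total 48 bytes, alignment 1

48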